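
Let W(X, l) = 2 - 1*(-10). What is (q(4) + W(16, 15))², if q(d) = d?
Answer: 256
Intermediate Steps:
W(X, l) = 12 (W(X, l) = 2 + 10 = 12)
(q(4) + W(16, 15))² = (4 + 12)² = 16² = 256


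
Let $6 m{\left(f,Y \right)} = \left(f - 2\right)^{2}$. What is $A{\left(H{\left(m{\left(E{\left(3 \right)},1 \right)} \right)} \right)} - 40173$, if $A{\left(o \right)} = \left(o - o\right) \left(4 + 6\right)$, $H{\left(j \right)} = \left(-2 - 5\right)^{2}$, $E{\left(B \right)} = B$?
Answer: $-40173$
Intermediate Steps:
$m{\left(f,Y \right)} = \frac{\left(-2 + f\right)^{2}}{6}$ ($m{\left(f,Y \right)} = \frac{\left(f - 2\right)^{2}}{6} = \frac{\left(-2 + f\right)^{2}}{6}$)
$H{\left(j \right)} = 49$ ($H{\left(j \right)} = \left(-7\right)^{2} = 49$)
$A{\left(o \right)} = 0$ ($A{\left(o \right)} = 0 \cdot 10 = 0$)
$A{\left(H{\left(m{\left(E{\left(3 \right)},1 \right)} \right)} \right)} - 40173 = 0 - 40173 = -40173$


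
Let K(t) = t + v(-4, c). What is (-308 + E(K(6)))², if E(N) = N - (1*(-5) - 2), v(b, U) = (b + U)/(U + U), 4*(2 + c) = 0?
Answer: 344569/4 ≈ 86142.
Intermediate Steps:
c = -2 (c = -2 + (¼)*0 = -2 + 0 = -2)
v(b, U) = (U + b)/(2*U) (v(b, U) = (U + b)/((2*U)) = (U + b)*(1/(2*U)) = (U + b)/(2*U))
K(t) = 3/2 + t (K(t) = t + (½)*(-2 - 4)/(-2) = t + (½)*(-½)*(-6) = t + 3/2 = 3/2 + t)
E(N) = 7 + N (E(N) = N - (-5 - 2) = N - 1*(-7) = N + 7 = 7 + N)
(-308 + E(K(6)))² = (-308 + (7 + (3/2 + 6)))² = (-308 + (7 + 15/2))² = (-308 + 29/2)² = (-587/2)² = 344569/4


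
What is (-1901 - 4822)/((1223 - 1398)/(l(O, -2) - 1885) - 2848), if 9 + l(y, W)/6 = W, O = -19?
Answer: 4372191/1852091 ≈ 2.3607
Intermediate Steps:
l(y, W) = -54 + 6*W
(-1901 - 4822)/((1223 - 1398)/(l(O, -2) - 1885) - 2848) = (-1901 - 4822)/((1223 - 1398)/((-54 + 6*(-2)) - 1885) - 2848) = -6723/(-175/((-54 - 12) - 1885) - 2848) = -6723/(-175/(-66 - 1885) - 2848) = -6723/(-175/(-1951) - 2848) = -6723/(-175*(-1/1951) - 2848) = -6723/(175/1951 - 2848) = -6723/(-5556273/1951) = -6723*(-1951/5556273) = 4372191/1852091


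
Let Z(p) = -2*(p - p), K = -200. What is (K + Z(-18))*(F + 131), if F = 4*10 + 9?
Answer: -36000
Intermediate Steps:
F = 49 (F = 40 + 9 = 49)
Z(p) = 0 (Z(p) = -2*0 = 0)
(K + Z(-18))*(F + 131) = (-200 + 0)*(49 + 131) = -200*180 = -36000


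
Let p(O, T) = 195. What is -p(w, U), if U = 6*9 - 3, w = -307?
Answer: -195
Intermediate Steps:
U = 51 (U = 54 - 3 = 51)
-p(w, U) = -1*195 = -195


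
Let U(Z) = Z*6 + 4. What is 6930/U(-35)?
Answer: -3465/103 ≈ -33.641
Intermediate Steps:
U(Z) = 4 + 6*Z (U(Z) = 6*Z + 4 = 4 + 6*Z)
6930/U(-35) = 6930/(4 + 6*(-35)) = 6930/(4 - 210) = 6930/(-206) = 6930*(-1/206) = -3465/103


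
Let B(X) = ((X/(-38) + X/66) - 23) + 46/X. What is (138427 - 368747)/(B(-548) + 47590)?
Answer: -39568515360/8172952109 ≈ -4.8414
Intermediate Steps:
B(X) = -23 + 46/X - 7*X/627 (B(X) = ((X*(-1/38) + X*(1/66)) - 23) + 46/X = ((-X/38 + X/66) - 23) + 46/X = (-7*X/627 - 23) + 46/X = (-23 - 7*X/627) + 46/X = -23 + 46/X - 7*X/627)
(138427 - 368747)/(B(-548) + 47590) = (138427 - 368747)/((-23 + 46/(-548) - 7/627*(-548)) + 47590) = -230320/((-23 + 46*(-1/548) + 3836/627) + 47590) = -230320/((-23 - 23/274 + 3836/627) + 47590) = -230320/(-2914711/171798 + 47590) = -230320/8172952109/171798 = -230320*171798/8172952109 = -39568515360/8172952109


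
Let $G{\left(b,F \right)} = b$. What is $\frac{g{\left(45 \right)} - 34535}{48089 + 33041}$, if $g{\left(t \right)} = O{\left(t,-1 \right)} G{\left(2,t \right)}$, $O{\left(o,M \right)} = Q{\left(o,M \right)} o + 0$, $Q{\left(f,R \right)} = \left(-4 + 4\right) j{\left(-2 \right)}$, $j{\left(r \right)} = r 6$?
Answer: $- \frac{6907}{16226} \approx -0.42567$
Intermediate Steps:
$j{\left(r \right)} = 6 r$
$Q{\left(f,R \right)} = 0$ ($Q{\left(f,R \right)} = \left(-4 + 4\right) 6 \left(-2\right) = 0 \left(-12\right) = 0$)
$O{\left(o,M \right)} = 0$ ($O{\left(o,M \right)} = 0 o + 0 = 0 + 0 = 0$)
$g{\left(t \right)} = 0$ ($g{\left(t \right)} = 0 \cdot 2 = 0$)
$\frac{g{\left(45 \right)} - 34535}{48089 + 33041} = \frac{0 - 34535}{48089 + 33041} = - \frac{34535}{81130} = \left(-34535\right) \frac{1}{81130} = - \frac{6907}{16226}$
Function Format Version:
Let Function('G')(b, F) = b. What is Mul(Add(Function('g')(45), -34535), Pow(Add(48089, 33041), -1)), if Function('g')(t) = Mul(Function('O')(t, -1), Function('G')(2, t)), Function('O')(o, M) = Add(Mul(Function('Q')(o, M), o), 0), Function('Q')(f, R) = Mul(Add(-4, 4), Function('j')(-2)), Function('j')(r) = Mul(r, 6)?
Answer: Rational(-6907, 16226) ≈ -0.42567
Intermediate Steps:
Function('j')(r) = Mul(6, r)
Function('Q')(f, R) = 0 (Function('Q')(f, R) = Mul(Add(-4, 4), Mul(6, -2)) = Mul(0, -12) = 0)
Function('O')(o, M) = 0 (Function('O')(o, M) = Add(Mul(0, o), 0) = Add(0, 0) = 0)
Function('g')(t) = 0 (Function('g')(t) = Mul(0, 2) = 0)
Mul(Add(Function('g')(45), -34535), Pow(Add(48089, 33041), -1)) = Mul(Add(0, -34535), Pow(Add(48089, 33041), -1)) = Mul(-34535, Pow(81130, -1)) = Mul(-34535, Rational(1, 81130)) = Rational(-6907, 16226)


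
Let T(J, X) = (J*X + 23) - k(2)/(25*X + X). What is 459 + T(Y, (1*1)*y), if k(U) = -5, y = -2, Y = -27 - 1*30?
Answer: 30987/52 ≈ 595.90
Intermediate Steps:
Y = -57 (Y = -27 - 30 = -57)
T(J, X) = 23 + 5/(26*X) + J*X (T(J, X) = (J*X + 23) - (-5)/(25*X + X) = (23 + J*X) - (-5)/(26*X) = (23 + J*X) + 5/(26*X) = 23 + 5/(26*X) + J*X)
459 + T(Y, (1*1)*y) = 459 + (23 + 5/(26*(((1*1)*(-2)))) - 57*1*1*(-2)) = 459 + (23 + 5/(26*((1*(-2)))) - 57*(-2)) = 459 + (23 + (5/26)/(-2) - 57*(-2)) = 459 + (23 + (5/26)*(-½) + 114) = 459 + (23 - 5/52 + 114) = 459 + 7119/52 = 30987/52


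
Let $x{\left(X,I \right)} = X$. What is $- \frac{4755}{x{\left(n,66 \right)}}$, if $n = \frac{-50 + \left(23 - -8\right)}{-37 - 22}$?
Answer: $- \frac{280545}{19} \approx -14766.0$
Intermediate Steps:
$n = \frac{19}{59}$ ($n = \frac{-50 + \left(23 + 8\right)}{-59} = \left(-50 + 31\right) \left(- \frac{1}{59}\right) = \left(-19\right) \left(- \frac{1}{59}\right) = \frac{19}{59} \approx 0.32203$)
$- \frac{4755}{x{\left(n,66 \right)}} = - \frac{4755}{\frac{19}{59}} = \left(-4755\right) \frac{59}{19} = - \frac{280545}{19}$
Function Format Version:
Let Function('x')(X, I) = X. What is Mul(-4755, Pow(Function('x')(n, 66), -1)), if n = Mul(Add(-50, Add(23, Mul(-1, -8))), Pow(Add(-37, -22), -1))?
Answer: Rational(-280545, 19) ≈ -14766.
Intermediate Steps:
n = Rational(19, 59) (n = Mul(Add(-50, Add(23, 8)), Pow(-59, -1)) = Mul(Add(-50, 31), Rational(-1, 59)) = Mul(-19, Rational(-1, 59)) = Rational(19, 59) ≈ 0.32203)
Mul(-4755, Pow(Function('x')(n, 66), -1)) = Mul(-4755, Pow(Rational(19, 59), -1)) = Mul(-4755, Rational(59, 19)) = Rational(-280545, 19)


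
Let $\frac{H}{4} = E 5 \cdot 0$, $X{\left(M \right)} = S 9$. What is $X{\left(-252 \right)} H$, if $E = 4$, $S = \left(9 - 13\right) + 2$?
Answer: $0$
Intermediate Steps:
$S = -2$ ($S = -4 + 2 = -2$)
$X{\left(M \right)} = -18$ ($X{\left(M \right)} = \left(-2\right) 9 = -18$)
$H = 0$ ($H = 4 \cdot 4 \cdot 5 \cdot 0 = 4 \cdot 20 \cdot 0 = 4 \cdot 0 = 0$)
$X{\left(-252 \right)} H = \left(-18\right) 0 = 0$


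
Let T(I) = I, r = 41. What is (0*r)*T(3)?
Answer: 0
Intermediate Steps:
(0*r)*T(3) = (0*41)*3 = 0*3 = 0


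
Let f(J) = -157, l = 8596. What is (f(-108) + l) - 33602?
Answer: -25163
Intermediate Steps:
(f(-108) + l) - 33602 = (-157 + 8596) - 33602 = 8439 - 33602 = -25163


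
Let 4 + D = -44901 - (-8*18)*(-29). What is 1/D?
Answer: -1/49081 ≈ -2.0374e-5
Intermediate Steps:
D = -49081 (D = -4 + (-44901 - (-8*18)*(-29)) = -4 + (-44901 - (-144)*(-29)) = -4 + (-44901 - 1*4176) = -4 + (-44901 - 4176) = -4 - 49077 = -49081)
1/D = 1/(-49081) = -1/49081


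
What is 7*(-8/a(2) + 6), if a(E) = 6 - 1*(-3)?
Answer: 322/9 ≈ 35.778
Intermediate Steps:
a(E) = 9 (a(E) = 6 + 3 = 9)
7*(-8/a(2) + 6) = 7*(-8/9 + 6) = 7*(46/9) = 322/9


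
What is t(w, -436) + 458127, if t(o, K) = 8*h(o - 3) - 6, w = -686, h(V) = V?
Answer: 452609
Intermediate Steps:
t(o, K) = -30 + 8*o (t(o, K) = 8*(o - 3) - 6 = 8*(-3 + o) - 6 = (-24 + 8*o) - 6 = -30 + 8*o)
t(w, -436) + 458127 = (-30 + 8*(-686)) + 458127 = (-30 - 5488) + 458127 = -5518 + 458127 = 452609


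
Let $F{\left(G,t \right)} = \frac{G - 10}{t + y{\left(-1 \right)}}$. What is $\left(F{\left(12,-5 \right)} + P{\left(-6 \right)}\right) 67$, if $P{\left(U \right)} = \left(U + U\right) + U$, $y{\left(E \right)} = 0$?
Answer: $- \frac{6164}{5} \approx -1232.8$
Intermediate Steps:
$P{\left(U \right)} = 3 U$ ($P{\left(U \right)} = 2 U + U = 3 U$)
$F{\left(G,t \right)} = \frac{-10 + G}{t}$ ($F{\left(G,t \right)} = \frac{G - 10}{t + 0} = \frac{-10 + G}{t}$)
$\left(F{\left(12,-5 \right)} + P{\left(-6 \right)}\right) 67 = \left(\frac{-10 + 12}{-5} + 3 \left(-6\right)\right) 67 = \left(\left(- \frac{1}{5}\right) 2 - 18\right) 67 = \left(- \frac{2}{5} - 18\right) 67 = \left(- \frac{92}{5}\right) 67 = - \frac{6164}{5}$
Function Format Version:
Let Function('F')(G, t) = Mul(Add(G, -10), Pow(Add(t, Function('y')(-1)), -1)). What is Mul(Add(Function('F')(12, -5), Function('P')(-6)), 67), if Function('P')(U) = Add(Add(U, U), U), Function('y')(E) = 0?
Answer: Rational(-6164, 5) ≈ -1232.8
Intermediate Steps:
Function('P')(U) = Mul(3, U) (Function('P')(U) = Add(Mul(2, U), U) = Mul(3, U))
Function('F')(G, t) = Mul(Pow(t, -1), Add(-10, G)) (Function('F')(G, t) = Mul(Add(G, -10), Pow(Add(t, 0), -1)) = Mul(Add(-10, G), Pow(t, -1)) = Mul(Pow(t, -1), Add(-10, G)))
Mul(Add(Function('F')(12, -5), Function('P')(-6)), 67) = Mul(Add(Mul(Pow(-5, -1), Add(-10, 12)), Mul(3, -6)), 67) = Mul(Add(Mul(Rational(-1, 5), 2), -18), 67) = Mul(Add(Rational(-2, 5), -18), 67) = Mul(Rational(-92, 5), 67) = Rational(-6164, 5)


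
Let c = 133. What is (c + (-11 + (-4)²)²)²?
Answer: 24964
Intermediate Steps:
(c + (-11 + (-4)²)²)² = (133 + (-11 + (-4)²)²)² = (133 + (-11 + 16)²)² = (133 + 5²)² = (133 + 25)² = 158² = 24964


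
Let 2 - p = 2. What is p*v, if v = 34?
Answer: 0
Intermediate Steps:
p = 0 (p = 2 - 1*2 = 2 - 2 = 0)
p*v = 0*34 = 0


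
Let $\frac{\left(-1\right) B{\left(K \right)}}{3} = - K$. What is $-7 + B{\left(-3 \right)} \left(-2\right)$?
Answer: $11$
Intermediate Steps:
$B{\left(K \right)} = 3 K$ ($B{\left(K \right)} = - 3 \left(- K\right) = 3 K$)
$-7 + B{\left(-3 \right)} \left(-2\right) = -7 + 3 \left(-3\right) \left(-2\right) = -7 - -18 = -7 + 18 = 11$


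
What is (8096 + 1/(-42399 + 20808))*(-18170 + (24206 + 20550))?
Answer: 516361371190/2399 ≈ 2.1524e+8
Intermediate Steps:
(8096 + 1/(-42399 + 20808))*(-18170 + (24206 + 20550)) = (8096 + 1/(-21591))*(-18170 + 44756) = (8096 - 1/21591)*26586 = (174800735/21591)*26586 = 516361371190/2399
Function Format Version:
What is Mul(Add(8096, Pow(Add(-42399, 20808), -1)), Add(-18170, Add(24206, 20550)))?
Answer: Rational(516361371190, 2399) ≈ 2.1524e+8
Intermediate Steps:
Mul(Add(8096, Pow(Add(-42399, 20808), -1)), Add(-18170, Add(24206, 20550))) = Mul(Add(8096, Pow(-21591, -1)), Add(-18170, 44756)) = Mul(Add(8096, Rational(-1, 21591)), 26586) = Mul(Rational(174800735, 21591), 26586) = Rational(516361371190, 2399)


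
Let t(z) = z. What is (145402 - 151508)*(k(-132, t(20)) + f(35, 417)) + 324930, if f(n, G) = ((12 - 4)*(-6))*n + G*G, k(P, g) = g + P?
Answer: -1050499352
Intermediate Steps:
k(P, g) = P + g
f(n, G) = G**2 - 48*n (f(n, G) = (8*(-6))*n + G**2 = -48*n + G**2 = G**2 - 48*n)
(145402 - 151508)*(k(-132, t(20)) + f(35, 417)) + 324930 = (145402 - 151508)*((-132 + 20) + (417**2 - 48*35)) + 324930 = -6106*(-112 + (173889 - 1680)) + 324930 = -6106*(-112 + 172209) + 324930 = -6106*172097 + 324930 = -1050824282 + 324930 = -1050499352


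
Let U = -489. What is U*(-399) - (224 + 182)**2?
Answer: 30275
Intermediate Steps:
U*(-399) - (224 + 182)**2 = -489*(-399) - (224 + 182)**2 = 195111 - 1*406**2 = 195111 - 1*164836 = 195111 - 164836 = 30275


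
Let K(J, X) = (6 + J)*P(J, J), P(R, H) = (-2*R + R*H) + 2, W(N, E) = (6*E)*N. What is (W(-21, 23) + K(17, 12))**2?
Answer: 9078169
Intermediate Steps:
W(N, E) = 6*E*N
P(R, H) = 2 - 2*R + H*R (P(R, H) = (-2*R + H*R) + 2 = 2 - 2*R + H*R)
K(J, X) = (6 + J)*(2 + J**2 - 2*J) (K(J, X) = (6 + J)*(2 - 2*J + J*J) = (6 + J)*(2 - 2*J + J**2) = (6 + J)*(2 + J**2 - 2*J))
(W(-21, 23) + K(17, 12))**2 = (6*23*(-21) + (6 + 17)*(2 + 17**2 - 2*17))**2 = (-2898 + 23*(2 + 289 - 34))**2 = (-2898 + 23*257)**2 = (-2898 + 5911)**2 = 3013**2 = 9078169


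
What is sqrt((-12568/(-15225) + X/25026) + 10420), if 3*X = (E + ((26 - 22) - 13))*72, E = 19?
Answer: 2*sqrt(420240113297357073)/12700695 ≈ 102.08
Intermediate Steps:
X = 240 (X = ((19 + ((26 - 22) - 13))*72)/3 = ((19 + (4 - 13))*72)/3 = ((19 - 9)*72)/3 = (10*72)/3 = (1/3)*720 = 240)
sqrt((-12568/(-15225) + X/25026) + 10420) = sqrt((-12568/(-15225) + 240/25026) + 10420) = sqrt((-12568*(-1/15225) + 240*(1/25026)) + 10420) = sqrt((12568/15225 + 40/4171) + 10420) = sqrt(53030128/63503475 + 10420) = sqrt(661759239628/63503475) = 2*sqrt(420240113297357073)/12700695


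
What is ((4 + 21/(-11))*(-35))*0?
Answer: 0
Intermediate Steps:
((4 + 21/(-11))*(-35))*0 = ((4 + 21*(-1/11))*(-35))*0 = ((4 - 21/11)*(-35))*0 = ((23/11)*(-35))*0 = -805/11*0 = 0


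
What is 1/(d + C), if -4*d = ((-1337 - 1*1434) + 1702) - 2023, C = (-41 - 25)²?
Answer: 1/5129 ≈ 0.00019497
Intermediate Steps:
C = 4356 (C = (-66)² = 4356)
d = 773 (d = -(((-1337 - 1*1434) + 1702) - 2023)/4 = -(((-1337 - 1434) + 1702) - 2023)/4 = -((-2771 + 1702) - 2023)/4 = -(-1069 - 2023)/4 = -¼*(-3092) = 773)
1/(d + C) = 1/(773 + 4356) = 1/5129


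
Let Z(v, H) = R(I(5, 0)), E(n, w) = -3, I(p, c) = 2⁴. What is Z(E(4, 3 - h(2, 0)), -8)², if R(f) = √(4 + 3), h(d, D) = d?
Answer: 7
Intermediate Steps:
I(p, c) = 16
R(f) = √7
Z(v, H) = √7
Z(E(4, 3 - h(2, 0)), -8)² = (√7)² = 7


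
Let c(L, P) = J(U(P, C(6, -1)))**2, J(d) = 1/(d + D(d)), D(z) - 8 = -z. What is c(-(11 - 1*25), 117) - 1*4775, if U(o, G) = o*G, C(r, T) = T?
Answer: -305599/64 ≈ -4775.0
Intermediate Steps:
D(z) = 8 - z
U(o, G) = G*o
J(d) = 1/8 (J(d) = 1/(d + (8 - d)) = 1/8)
c(L, P) = 1/64 (c(L, P) = (1/8)**2 = 1/64)
c(-(11 - 1*25), 117) - 1*4775 = 1/64 - 1*4775 = 1/64 - 4775 = -305599/64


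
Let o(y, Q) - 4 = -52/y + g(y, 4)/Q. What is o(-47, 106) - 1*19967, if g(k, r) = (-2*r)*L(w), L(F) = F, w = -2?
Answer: -49724701/2491 ≈ -19962.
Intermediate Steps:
g(k, r) = 4*r (g(k, r) = -2*r*(-2) = 4*r)
o(y, Q) = 4 - 52/y + 16/Q (o(y, Q) = 4 + (-52/y + (4*4)/Q) = 4 + (-52/y + 16/Q) = 4 - 52/y + 16/Q)
o(-47, 106) - 1*19967 = (4 - 52/(-47) + 16/106) - 1*19967 = (4 - 52*(-1/47) + 16*(1/106)) - 19967 = (4 + 52/47 + 8/53) - 19967 = 13096/2491 - 19967 = -49724701/2491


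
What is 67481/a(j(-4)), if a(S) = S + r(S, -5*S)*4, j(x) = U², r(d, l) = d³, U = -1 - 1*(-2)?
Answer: 67481/5 ≈ 13496.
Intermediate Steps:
U = 1 (U = -1 + 2 = 1)
j(x) = 1 (j(x) = 1² = 1)
a(S) = S + 4*S³ (a(S) = S + S³*4 = S + 4*S³)
67481/a(j(-4)) = 67481/(1 + 4*1³) = 67481/(1 + 4*1) = 67481/(1 + 4) = 67481/5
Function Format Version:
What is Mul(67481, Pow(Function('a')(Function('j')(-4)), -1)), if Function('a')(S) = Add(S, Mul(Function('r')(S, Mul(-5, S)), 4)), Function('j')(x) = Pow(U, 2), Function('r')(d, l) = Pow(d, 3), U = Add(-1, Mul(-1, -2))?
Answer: Rational(67481, 5) ≈ 13496.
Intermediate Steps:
U = 1 (U = Add(-1, 2) = 1)
Function('j')(x) = 1 (Function('j')(x) = Pow(1, 2) = 1)
Function('a')(S) = Add(S, Mul(4, Pow(S, 3))) (Function('a')(S) = Add(S, Mul(Pow(S, 3), 4)) = Add(S, Mul(4, Pow(S, 3))))
Mul(67481, Pow(Function('a')(Function('j')(-4)), -1)) = Mul(67481, Pow(Add(1, Mul(4, Pow(1, 3))), -1)) = Mul(67481, Pow(Add(1, Mul(4, 1)), -1)) = Mul(67481, Pow(Add(1, 4), -1)) = Mul(67481, Pow(5, -1)) = Mul(67481, Rational(1, 5)) = Rational(67481, 5)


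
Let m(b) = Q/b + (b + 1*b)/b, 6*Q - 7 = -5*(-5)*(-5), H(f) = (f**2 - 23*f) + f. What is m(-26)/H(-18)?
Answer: 43/11232 ≈ 0.0038283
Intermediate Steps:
H(f) = f**2 - 22*f
Q = -59/3 (Q = 7/6 + (-5*(-5)*(-5))/6 = 7/6 + (25*(-5))/6 = 7/6 + (1/6)*(-125) = 7/6 - 125/6 = -59/3 ≈ -19.667)
m(b) = 2 - 59/(3*b) (m(b) = -59/(3*b) + (b + 1*b)/b = -59/(3*b) + (b + b)/b = -59/(3*b) + (2*b)/b = -59/(3*b) + 2 = 2 - 59/(3*b))
m(-26)/H(-18) = (2 - 59/3/(-26))/((-18*(-22 - 18))) = (2 - 59/3*(-1/26))/((-18*(-40))) = (2 + 59/78)/720 = (215/78)*(1/720) = 43/11232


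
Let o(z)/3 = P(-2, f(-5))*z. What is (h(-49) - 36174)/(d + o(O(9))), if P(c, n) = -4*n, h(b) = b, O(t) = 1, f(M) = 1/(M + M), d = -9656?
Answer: 181115/48274 ≈ 3.7518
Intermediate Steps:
f(M) = 1/(2*M)
o(z) = 6*z/5 (o(z) = 3*((-2/(-5))*z) = 3*((-2*(-1)/5)*z) = 3*((-4*(-⅒))*z) = 3*(2*z/5) = 6*z/5)
(h(-49) - 36174)/(d + o(O(9))) = (-49 - 36174)/(-9656 + (6/5)*1) = -36223/(-9656 + 6/5) = -36223/(-48274/5) = -36223*(-5/48274) = 181115/48274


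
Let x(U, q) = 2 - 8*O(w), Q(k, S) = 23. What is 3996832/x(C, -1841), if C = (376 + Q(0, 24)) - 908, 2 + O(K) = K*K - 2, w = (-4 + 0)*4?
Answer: -1998416/1007 ≈ -1984.5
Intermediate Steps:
w = -16 (w = -4*4 = -16)
O(K) = -4 + K² (O(K) = -2 + (K*K - 2) = -2 + (K² - 2) = -2 + (-2 + K²) = -4 + K²)
C = -509 (C = (376 + 23) - 908 = 399 - 908 = -509)
x(U, q) = -2014 (x(U, q) = 2 - 8*(-4 + (-16)²) = 2 - 8*(-4 + 256) = 2 - 8*252 = 2 - 2016 = -2014)
3996832/x(C, -1841) = 3996832/(-2014) = 3996832*(-1/2014) = -1998416/1007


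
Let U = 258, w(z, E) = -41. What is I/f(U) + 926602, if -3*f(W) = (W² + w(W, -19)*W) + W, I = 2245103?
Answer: 17369689193/18748 ≈ 9.2648e+5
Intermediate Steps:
f(W) = -W²/3 + 40*W/3 (f(W) = -((W² - 41*W) + W)/3 = -(W² - 40*W)/3 = -W²/3 + 40*W/3)
I/f(U) + 926602 = 2245103/(((⅓)*258*(40 - 1*258))) + 926602 = 2245103/(((⅓)*258*(40 - 258))) + 926602 = 2245103/(((⅓)*258*(-218))) + 926602 = 2245103/(-18748) + 926602 = 2245103*(-1/18748) + 926602 = -2245103/18748 + 926602 = 17369689193/18748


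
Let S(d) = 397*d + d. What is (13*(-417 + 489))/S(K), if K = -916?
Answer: -117/45571 ≈ -0.0025674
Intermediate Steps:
S(d) = 398*d
(13*(-417 + 489))/S(K) = (13*(-417 + 489))/((398*(-916))) = (13*72)/(-364568) = 936*(-1/364568) = -117/45571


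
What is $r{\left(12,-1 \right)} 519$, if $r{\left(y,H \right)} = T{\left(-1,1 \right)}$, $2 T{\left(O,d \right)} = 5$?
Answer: $\frac{2595}{2} \approx 1297.5$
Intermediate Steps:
$T{\left(O,d \right)} = \frac{5}{2}$ ($T{\left(O,d \right)} = \frac{1}{2} \cdot 5 = \frac{5}{2}$)
$r{\left(y,H \right)} = \frac{5}{2}$
$r{\left(12,-1 \right)} 519 = \frac{5}{2} \cdot 519 = \frac{2595}{2}$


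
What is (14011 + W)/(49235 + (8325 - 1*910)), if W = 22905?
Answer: 1678/2575 ≈ 0.65165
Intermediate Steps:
(14011 + W)/(49235 + (8325 - 1*910)) = (14011 + 22905)/(49235 + (8325 - 1*910)) = 36916/(49235 + (8325 - 910)) = 36916/(49235 + 7415) = 36916/56650 = 36916*(1/56650) = 1678/2575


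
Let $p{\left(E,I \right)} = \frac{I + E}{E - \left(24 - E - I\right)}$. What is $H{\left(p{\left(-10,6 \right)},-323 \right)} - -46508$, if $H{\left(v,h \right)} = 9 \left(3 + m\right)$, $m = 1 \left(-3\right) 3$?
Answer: $46454$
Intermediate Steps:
$m = -9$ ($m = \left(-3\right) 3 = -9$)
$p{\left(E,I \right)} = \frac{E + I}{-24 + I + 2 E}$ ($p{\left(E,I \right)} = \frac{E + I}{E + \left(-24 + E + I\right)} = \frac{E + I}{-24 + I + 2 E}$)
$H{\left(v,h \right)} = -54$ ($H{\left(v,h \right)} = 9 \left(3 - 9\right) = 9 \left(-6\right) = -54$)
$H{\left(p{\left(-10,6 \right)},-323 \right)} - -46508 = -54 - -46508 = -54 + 46508 = 46454$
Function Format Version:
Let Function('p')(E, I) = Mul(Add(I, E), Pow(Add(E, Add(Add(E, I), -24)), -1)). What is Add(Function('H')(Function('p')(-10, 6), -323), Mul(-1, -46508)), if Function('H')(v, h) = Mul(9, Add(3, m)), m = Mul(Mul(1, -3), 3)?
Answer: 46454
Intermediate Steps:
m = -9 (m = Mul(-3, 3) = -9)
Function('p')(E, I) = Mul(Pow(Add(-24, I, Mul(2, E)), -1), Add(E, I)) (Function('p')(E, I) = Mul(Add(E, I), Pow(Add(E, Add(-24, E, I)), -1)) = Mul(Add(E, I), Pow(Add(-24, I, Mul(2, E)), -1)) = Mul(Pow(Add(-24, I, Mul(2, E)), -1), Add(E, I)))
Function('H')(v, h) = -54 (Function('H')(v, h) = Mul(9, Add(3, -9)) = Mul(9, -6) = -54)
Add(Function('H')(Function('p')(-10, 6), -323), Mul(-1, -46508)) = Add(-54, Mul(-1, -46508)) = Add(-54, 46508) = 46454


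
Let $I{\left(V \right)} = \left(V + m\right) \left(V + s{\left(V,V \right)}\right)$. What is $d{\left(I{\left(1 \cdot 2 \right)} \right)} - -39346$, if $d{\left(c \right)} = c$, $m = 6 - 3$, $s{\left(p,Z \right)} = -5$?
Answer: $39331$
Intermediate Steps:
$m = 3$
$I{\left(V \right)} = \left(-5 + V\right) \left(3 + V\right)$ ($I{\left(V \right)} = \left(V + 3\right) \left(V - 5\right) = \left(3 + V\right) \left(-5 + V\right) = \left(-5 + V\right) \left(3 + V\right)$)
$d{\left(I{\left(1 \cdot 2 \right)} \right)} - -39346 = \left(-15 + \left(1 \cdot 2\right)^{2} - 2 \cdot 1 \cdot 2\right) - -39346 = \left(-15 + 2^{2} - 4\right) + 39346 = \left(-15 + 4 - 4\right) + 39346 = -15 + 39346 = 39331$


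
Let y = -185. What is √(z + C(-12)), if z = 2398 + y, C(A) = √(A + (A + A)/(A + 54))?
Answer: √(108437 + 14*I*√154)/7 ≈ 47.043 + 0.037685*I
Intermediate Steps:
C(A) = √(A + 2*A/(54 + A)) (C(A) = √(A + (2*A)/(54 + A)) = √(A + 2*A/(54 + A)))
z = 2213 (z = 2398 - 185 = 2213)
√(z + C(-12)) = √(2213 + √(-12*(56 - 12)/(54 - 12))) = √(2213 + √(-12*44/42)) = √(2213 + √(-12*1/42*44)) = √(2213 + √(-88/7)) = √(2213 + 2*I*√154/7)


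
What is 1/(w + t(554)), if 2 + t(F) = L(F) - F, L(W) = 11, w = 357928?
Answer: 1/357383 ≈ 2.7981e-6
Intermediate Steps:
t(F) = 9 - F (t(F) = -2 + (11 - F) = 9 - F)
1/(w + t(554)) = 1/(357928 + (9 - 1*554)) = 1/(357928 + (9 - 554)) = 1/(357928 - 545) = 1/357383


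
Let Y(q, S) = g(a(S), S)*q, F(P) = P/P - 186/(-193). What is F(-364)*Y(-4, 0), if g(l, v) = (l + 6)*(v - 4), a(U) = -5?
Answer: 6064/193 ≈ 31.420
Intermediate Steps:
F(P) = 379/193 (F(P) = 1 - 186*(-1/193) = 1 + 186/193 = 379/193)
g(l, v) = (-4 + v)*(6 + l) (g(l, v) = (6 + l)*(-4 + v) = (-4 + v)*(6 + l))
Y(q, S) = q*(-4 + S) (Y(q, S) = (-24 - 4*(-5) + 6*S - 5*S)*q = (-24 + 20 + 6*S - 5*S)*q = (-4 + S)*q = q*(-4 + S))
F(-364)*Y(-4, 0) = 379*(-4*(-4 + 0))/193 = 379*(-4*(-4))/193 = (379/193)*16 = 6064/193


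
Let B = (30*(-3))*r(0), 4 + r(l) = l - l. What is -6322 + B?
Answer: -5962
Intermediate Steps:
r(l) = -4 (r(l) = -4 + (l - l) = -4 + 0 = -4)
B = 360 (B = (30*(-3))*(-4) = -90*(-4) = 360)
-6322 + B = -6322 + 360 = -5962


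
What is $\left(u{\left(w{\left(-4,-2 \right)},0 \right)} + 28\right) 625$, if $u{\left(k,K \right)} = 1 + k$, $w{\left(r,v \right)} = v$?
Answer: $16875$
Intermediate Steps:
$\left(u{\left(w{\left(-4,-2 \right)},0 \right)} + 28\right) 625 = \left(\left(1 - 2\right) + 28\right) 625 = \left(-1 + 28\right) 625 = 27 \cdot 625 = 16875$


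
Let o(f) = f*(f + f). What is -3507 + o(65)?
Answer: 4943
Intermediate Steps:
o(f) = 2*f² (o(f) = f*(2*f) = 2*f²)
-3507 + o(65) = -3507 + 2*65² = -3507 + 2*4225 = -3507 + 8450 = 4943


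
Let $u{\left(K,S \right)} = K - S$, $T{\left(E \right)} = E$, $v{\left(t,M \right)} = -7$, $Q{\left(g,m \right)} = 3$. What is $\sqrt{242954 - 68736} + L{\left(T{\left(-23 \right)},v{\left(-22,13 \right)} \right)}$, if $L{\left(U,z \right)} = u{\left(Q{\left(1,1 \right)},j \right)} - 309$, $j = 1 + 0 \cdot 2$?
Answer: $-307 + \sqrt{174218} \approx 110.39$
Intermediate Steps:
$j = 1$ ($j = 1 + 0 = 1$)
$L{\left(U,z \right)} = -307$ ($L{\left(U,z \right)} = \left(3 - 1\right) - 309 = 2 - 309 = -307$)
$\sqrt{242954 - 68736} + L{\left(T{\left(-23 \right)},v{\left(-22,13 \right)} \right)} = \sqrt{242954 - 68736} - 307 = \sqrt{174218} - 307 = -307 + \sqrt{174218}$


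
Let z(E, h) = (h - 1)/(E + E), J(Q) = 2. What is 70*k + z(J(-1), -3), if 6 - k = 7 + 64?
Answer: -4551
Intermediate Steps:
k = -65 (k = 6 - (7 + 64) = 6 - 1*71 = 6 - 71 = -65)
z(E, h) = (-1 + h)/(2*E) (z(E, h) = (-1 + h)/((2*E)) = (-1 + h)*(1/(2*E)) = (-1 + h)/(2*E))
70*k + z(J(-1), -3) = 70*(-65) + (½)*(-1 - 3)/2 = -4550 + (½)*(½)*(-4) = -4550 - 1 = -4551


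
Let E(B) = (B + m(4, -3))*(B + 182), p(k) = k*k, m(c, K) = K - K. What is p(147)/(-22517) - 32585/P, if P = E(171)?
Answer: -107268448/71536509 ≈ -1.4995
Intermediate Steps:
m(c, K) = 0
p(k) = k²
E(B) = B*(182 + B) (E(B) = (B + 0)*(B + 182) = B*(182 + B))
P = 60363 (P = 171*(182 + 171) = 171*353 = 60363)
p(147)/(-22517) - 32585/P = 147²/(-22517) - 32585/60363 = 21609*(-1/22517) - 32585*1/60363 = -21609/22517 - 1715/3177 = -107268448/71536509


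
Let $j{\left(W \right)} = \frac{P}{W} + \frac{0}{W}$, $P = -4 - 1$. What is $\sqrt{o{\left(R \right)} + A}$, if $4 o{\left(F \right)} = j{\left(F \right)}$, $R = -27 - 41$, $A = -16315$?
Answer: $\frac{165 i \sqrt{2771}}{68} \approx 127.73 i$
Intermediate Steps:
$P = -5$ ($P = -4 - 1 = -5$)
$R = -68$
$j{\left(W \right)} = - \frac{5}{W}$ ($j{\left(W \right)} = - \frac{5}{W} + \frac{0}{W} = - \frac{5}{W} + 0 = - \frac{5}{W}$)
$o{\left(F \right)} = - \frac{5}{4 F}$ ($o{\left(F \right)} = \frac{\left(-5\right) \frac{1}{F}}{4} = - \frac{5}{4 F}$)
$\sqrt{o{\left(R \right)} + A} = \sqrt{- \frac{5}{4 \left(-68\right)} - 16315} = \sqrt{\left(- \frac{5}{4}\right) \left(- \frac{1}{68}\right) - 16315} = \sqrt{\frac{5}{272} - 16315} = \sqrt{- \frac{4437675}{272}} = \frac{165 i \sqrt{2771}}{68}$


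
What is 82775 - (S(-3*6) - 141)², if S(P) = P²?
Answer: 49286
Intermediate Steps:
82775 - (S(-3*6) - 141)² = 82775 - ((-3*6)² - 141)² = 82775 - ((-18)² - 141)² = 82775 - (324 - 141)² = 82775 - 1*183² = 82775 - 1*33489 = 82775 - 33489 = 49286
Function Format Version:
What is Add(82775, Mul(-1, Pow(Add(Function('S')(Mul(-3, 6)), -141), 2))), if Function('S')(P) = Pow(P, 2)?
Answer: 49286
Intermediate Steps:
Add(82775, Mul(-1, Pow(Add(Function('S')(Mul(-3, 6)), -141), 2))) = Add(82775, Mul(-1, Pow(Add(Pow(Mul(-3, 6), 2), -141), 2))) = Add(82775, Mul(-1, Pow(Add(Pow(-18, 2), -141), 2))) = Add(82775, Mul(-1, Pow(Add(324, -141), 2))) = Add(82775, Mul(-1, Pow(183, 2))) = Add(82775, Mul(-1, 33489)) = Add(82775, -33489) = 49286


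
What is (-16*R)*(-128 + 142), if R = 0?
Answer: 0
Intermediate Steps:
(-16*R)*(-128 + 142) = (-16*0)*(-128 + 142) = 0*14 = 0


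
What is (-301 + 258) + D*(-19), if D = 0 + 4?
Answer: -119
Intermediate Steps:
D = 4
(-301 + 258) + D*(-19) = (-301 + 258) + 4*(-19) = -43 - 76 = -119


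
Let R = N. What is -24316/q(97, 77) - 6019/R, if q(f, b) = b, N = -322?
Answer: -1052327/3542 ≈ -297.10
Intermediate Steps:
R = -322
-24316/q(97, 77) - 6019/R = -24316/77 - 6019/(-322) = -24316*1/77 - 6019*(-1/322) = -24316/77 + 6019/322 = -1052327/3542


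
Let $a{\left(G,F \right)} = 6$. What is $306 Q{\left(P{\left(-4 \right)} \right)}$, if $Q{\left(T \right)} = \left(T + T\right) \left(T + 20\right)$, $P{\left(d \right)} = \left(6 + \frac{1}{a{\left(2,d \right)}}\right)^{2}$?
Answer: $\frac{48617297}{36} \approx 1.3505 \cdot 10^{6}$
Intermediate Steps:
$P{\left(d \right)} = \frac{1369}{36}$ ($P{\left(d \right)} = \left(6 + \frac{1}{6}\right)^{2} = \left(\frac{37}{6}\right)^{2} = \frac{1369}{36}$)
$Q{\left(T \right)} = 2 T \left(20 + T\right)$
$306 Q{\left(P{\left(-4 \right)} \right)} = 306 \cdot 2 \cdot \frac{1369}{36} \left(20 + \frac{1369}{36}\right) = 306 \cdot 2 \cdot \frac{1369}{36} \cdot \frac{2089}{36} = 306 \cdot \frac{2859841}{648} = \frac{48617297}{36}$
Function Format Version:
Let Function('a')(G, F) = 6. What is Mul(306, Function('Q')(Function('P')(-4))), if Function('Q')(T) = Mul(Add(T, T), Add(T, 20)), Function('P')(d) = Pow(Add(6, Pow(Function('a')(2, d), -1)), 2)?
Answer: Rational(48617297, 36) ≈ 1.3505e+6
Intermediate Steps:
Function('P')(d) = Rational(1369, 36) (Function('P')(d) = Pow(Add(6, Pow(6, -1)), 2) = Pow(Add(6, Rational(1, 6)), 2) = Pow(Rational(37, 6), 2) = Rational(1369, 36))
Function('Q')(T) = Mul(2, T, Add(20, T)) (Function('Q')(T) = Mul(Mul(2, T), Add(20, T)) = Mul(2, T, Add(20, T)))
Mul(306, Function('Q')(Function('P')(-4))) = Mul(306, Mul(2, Rational(1369, 36), Add(20, Rational(1369, 36)))) = Mul(306, Mul(2, Rational(1369, 36), Rational(2089, 36))) = Mul(306, Rational(2859841, 648)) = Rational(48617297, 36)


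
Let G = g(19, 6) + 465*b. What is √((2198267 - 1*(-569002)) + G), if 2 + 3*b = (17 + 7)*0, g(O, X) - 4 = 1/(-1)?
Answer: √2766962 ≈ 1663.4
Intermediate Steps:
g(O, X) = 3 (g(O, X) = 4 + 1/(-1) = 4 - 1 = 3)
b = -⅔ (b = -⅔ + ((17 + 7)*0)/3 = -⅔ + (24*0)/3 = -⅔ + (⅓)*0 = -⅔ + 0 = -⅔ ≈ -0.66667)
G = -307 (G = 3 + 465*(-⅔) = 3 - 310 = -307)
√((2198267 - 1*(-569002)) + G) = √((2198267 - 1*(-569002)) - 307) = √((2198267 + 569002) - 307) = √(2767269 - 307) = √2766962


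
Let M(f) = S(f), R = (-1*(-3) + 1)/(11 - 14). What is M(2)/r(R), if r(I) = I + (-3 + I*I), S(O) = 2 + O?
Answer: -36/23 ≈ -1.5652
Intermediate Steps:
R = -4/3 (R = (3 + 1)/(-3) = 4*(-⅓) = -4/3 ≈ -1.3333)
M(f) = 2 + f
r(I) = -3 + I + I² (r(I) = I + (-3 + I²) = -3 + I + I²)
M(2)/r(R) = (2 + 2)/(-3 - 4/3 + (-4/3)²) = 4/(-3 - 4/3 + 16/9) = 4/(-23/9) = 4*(-9/23) = -36/23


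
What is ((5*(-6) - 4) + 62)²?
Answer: 784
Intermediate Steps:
((5*(-6) - 4) + 62)² = ((-30 - 4) + 62)² = (-34 + 62)² = 28² = 784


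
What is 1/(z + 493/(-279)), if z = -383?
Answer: -279/107350 ≈ -0.0025990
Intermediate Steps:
1/(z + 493/(-279)) = 1/(-383 + 493/(-279)) = 1/(-383 + 493*(-1/279)) = 1/(-383 - 493/279) = 1/(-107350/279) = -279/107350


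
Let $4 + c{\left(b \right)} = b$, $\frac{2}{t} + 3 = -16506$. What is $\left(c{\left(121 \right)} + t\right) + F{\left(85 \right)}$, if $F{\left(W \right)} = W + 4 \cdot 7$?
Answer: $\frac{3797068}{16509} \approx 230.0$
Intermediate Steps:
$t = - \frac{2}{16509}$ ($t = \frac{2}{-3 - 16506} = \frac{2}{-16509} = 2 \left(- \frac{1}{16509}\right) = - \frac{2}{16509} \approx -0.00012115$)
$F{\left(W \right)} = 28 + W$ ($F{\left(W \right)} = W + 28 = 28 + W$)
$c{\left(b \right)} = -4 + b$
$\left(c{\left(121 \right)} + t\right) + F{\left(85 \right)} = \left(\left(-4 + 121\right) - \frac{2}{16509}\right) + \left(28 + 85\right) = \left(117 - \frac{2}{16509}\right) + 113 = \frac{1931551}{16509} + 113 = \frac{3797068}{16509}$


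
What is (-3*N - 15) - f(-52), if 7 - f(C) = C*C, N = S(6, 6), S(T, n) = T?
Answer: 2664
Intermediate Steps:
N = 6
f(C) = 7 - C² (f(C) = 7 - C*C = 7 - C²)
(-3*N - 15) - f(-52) = (-3*6 - 15) - (7 - 1*(-52)²) = (-18 - 15) - (7 - 1*2704) = -33 - (7 - 2704) = -33 - 1*(-2697) = -33 + 2697 = 2664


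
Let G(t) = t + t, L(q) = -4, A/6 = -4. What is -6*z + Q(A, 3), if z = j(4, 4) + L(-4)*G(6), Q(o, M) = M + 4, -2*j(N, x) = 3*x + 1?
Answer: 334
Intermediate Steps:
A = -24 (A = 6*(-4) = -24)
G(t) = 2*t
j(N, x) = -½ - 3*x/2 (j(N, x) = -(3*x + 1)/2 = -(1 + 3*x)/2 = -½ - 3*x/2)
Q(o, M) = 4 + M
z = -109/2 (z = (-½ - 3/2*4) - 8*6 = (-½ - 6) - 4*12 = -13/2 - 48 = -109/2 ≈ -54.500)
-6*z + Q(A, 3) = -6*(-109/2) + (4 + 3) = 327 + 7 = 334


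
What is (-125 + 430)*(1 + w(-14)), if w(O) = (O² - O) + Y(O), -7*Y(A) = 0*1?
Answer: 64355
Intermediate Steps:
Y(A) = 0 (Y(A) = -0 = -⅐*0 = 0)
w(O) = O² - O (w(O) = (O² - O) + 0 = O² - O)
(-125 + 430)*(1 + w(-14)) = (-125 + 430)*(1 - 14*(-1 - 14)) = 305*(1 - 14*(-15)) = 305*(1 + 210) = 305*211 = 64355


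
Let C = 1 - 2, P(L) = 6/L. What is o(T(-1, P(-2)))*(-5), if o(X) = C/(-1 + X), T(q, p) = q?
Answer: -5/2 ≈ -2.5000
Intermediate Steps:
C = -1
o(X) = -1/(-1 + X)
o(T(-1, P(-2)))*(-5) = -1/(-1 - 1)*(-5) = -1/(-2)*(-5) = -1*(-1/2)*(-5) = (1/2)*(-5) = -5/2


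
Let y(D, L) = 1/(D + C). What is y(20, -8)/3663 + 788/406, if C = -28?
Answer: 11545573/5948712 ≈ 1.9409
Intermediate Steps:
y(D, L) = 1/(-28 + D) (y(D, L) = 1/(D - 28) = 1/(-28 + D))
y(20, -8)/3663 + 788/406 = 1/((-28 + 20)*3663) + 788/406 = (1/3663)/(-8) + 788*(1/406) = -⅛*1/3663 + 394/203 = -1/29304 + 394/203 = 11545573/5948712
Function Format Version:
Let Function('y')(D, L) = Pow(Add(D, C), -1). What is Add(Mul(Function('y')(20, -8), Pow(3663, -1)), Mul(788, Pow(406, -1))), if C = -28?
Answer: Rational(11545573, 5948712) ≈ 1.9409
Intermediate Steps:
Function('y')(D, L) = Pow(Add(-28, D), -1) (Function('y')(D, L) = Pow(Add(D, -28), -1) = Pow(Add(-28, D), -1))
Add(Mul(Function('y')(20, -8), Pow(3663, -1)), Mul(788, Pow(406, -1))) = Add(Mul(Pow(Add(-28, 20), -1), Pow(3663, -1)), Mul(788, Pow(406, -1))) = Add(Mul(Pow(-8, -1), Rational(1, 3663)), Mul(788, Rational(1, 406))) = Add(Mul(Rational(-1, 8), Rational(1, 3663)), Rational(394, 203)) = Add(Rational(-1, 29304), Rational(394, 203)) = Rational(11545573, 5948712)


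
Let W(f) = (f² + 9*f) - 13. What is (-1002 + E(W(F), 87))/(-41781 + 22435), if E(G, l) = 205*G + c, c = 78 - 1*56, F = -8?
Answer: 5285/19346 ≈ 0.27318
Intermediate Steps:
c = 22 (c = 78 - 56 = 22)
W(f) = -13 + f² + 9*f
E(G, l) = 22 + 205*G (E(G, l) = 205*G + 22 = 22 + 205*G)
(-1002 + E(W(F), 87))/(-41781 + 22435) = (-1002 + (22 + 205*(-13 + (-8)² + 9*(-8))))/(-41781 + 22435) = (-1002 + (22 + 205*(-13 + 64 - 72)))/(-19346) = (-1002 + (22 + 205*(-21)))*(-1/19346) = (-1002 + (22 - 4305))*(-1/19346) = (-1002 - 4283)*(-1/19346) = -5285*(-1/19346) = 5285/19346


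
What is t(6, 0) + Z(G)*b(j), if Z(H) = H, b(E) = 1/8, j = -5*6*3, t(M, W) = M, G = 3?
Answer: 51/8 ≈ 6.3750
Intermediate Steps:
j = -90 (j = -30*3 = -90)
b(E) = ⅛ (b(E) = 1*(⅛) = ⅛)
t(6, 0) + Z(G)*b(j) = 6 + 3*(⅛) = 6 + 3/8 = 51/8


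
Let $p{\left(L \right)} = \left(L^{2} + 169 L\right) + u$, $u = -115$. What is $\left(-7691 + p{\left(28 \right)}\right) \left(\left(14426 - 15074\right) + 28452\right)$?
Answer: $-63671160$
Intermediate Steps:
$p{\left(L \right)} = -115 + L^{2} + 169 L$ ($p{\left(L \right)} = \left(L^{2} + 169 L\right) - 115 = -115 + L^{2} + 169 L$)
$\left(-7691 + p{\left(28 \right)}\right) \left(\left(14426 - 15074\right) + 28452\right) = \left(-7691 + \left(-115 + 28^{2} + 169 \cdot 28\right)\right) \left(\left(14426 - 15074\right) + 28452\right) = \left(-7691 + \left(-115 + 784 + 4732\right)\right) \left(\left(14426 - 15074\right) + 28452\right) = \left(-7691 + 5401\right) \left(-648 + 28452\right) = \left(-2290\right) 27804 = -63671160$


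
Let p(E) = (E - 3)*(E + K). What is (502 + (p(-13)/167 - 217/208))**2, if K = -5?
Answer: 304891305332769/1206589696 ≈ 2.5269e+5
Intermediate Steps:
p(E) = (-5 + E)*(-3 + E) (p(E) = (E - 3)*(E - 5) = (-3 + E)*(-5 + E) = (-5 + E)*(-3 + E))
(502 + (p(-13)/167 - 217/208))**2 = (502 + ((15 + (-13)**2 - 8*(-13))/167 - 217/208))**2 = (502 + ((15 + 169 + 104)*(1/167) - 217*1/208))**2 = (502 + (288*(1/167) - 217/208))**2 = (502 + (288/167 - 217/208))**2 = (502 + 23665/34736)**2 = (17461137/34736)**2 = 304891305332769/1206589696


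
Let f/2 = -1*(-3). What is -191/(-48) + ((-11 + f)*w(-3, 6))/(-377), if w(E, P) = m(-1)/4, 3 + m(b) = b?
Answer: 71767/18096 ≈ 3.9659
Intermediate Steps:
f = 6 (f = 2*(-1*(-3)) = 2*3 = 6)
m(b) = -3 + b
w(E, P) = -1 (w(E, P) = (-3 - 1)/4 = -4*¼ = -1)
-191/(-48) + ((-11 + f)*w(-3, 6))/(-377) = -191/(-48) + ((-11 + 6)*(-1))/(-377) = -191*(-1/48) - 5*(-1)*(-1/377) = 191/48 + 5*(-1/377) = 191/48 - 5/377 = 71767/18096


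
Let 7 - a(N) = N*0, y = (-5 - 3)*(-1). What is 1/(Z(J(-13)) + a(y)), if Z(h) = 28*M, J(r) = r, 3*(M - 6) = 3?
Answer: 1/203 ≈ 0.0049261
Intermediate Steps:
y = 8 (y = -8*(-1) = 8)
M = 7 (M = 6 + (⅓)*3 = 6 + 1 = 7)
a(N) = 7 (a(N) = 7 - N*0 = 7 - 1*0 = 7 + 0 = 7)
Z(h) = 196 (Z(h) = 28*7 = 196)
1/(Z(J(-13)) + a(y)) = 1/(196 + 7) = 1/203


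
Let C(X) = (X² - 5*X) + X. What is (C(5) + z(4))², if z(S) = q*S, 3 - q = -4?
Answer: 1089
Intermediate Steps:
q = 7 (q = 3 - 1*(-4) = 3 + 4 = 7)
C(X) = X² - 4*X
z(S) = 7*S
(C(5) + z(4))² = (5*(-4 + 5) + 7*4)² = (5*1 + 28)² = (5 + 28)² = 33² = 1089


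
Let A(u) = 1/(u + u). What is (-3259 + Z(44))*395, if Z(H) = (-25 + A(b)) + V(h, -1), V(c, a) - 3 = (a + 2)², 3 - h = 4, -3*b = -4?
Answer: -10363615/8 ≈ -1.2955e+6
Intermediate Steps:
b = 4/3 (b = -⅓*(-4) = 4/3 ≈ 1.3333)
h = -1 (h = 3 - 1*4 = 3 - 4 = -1)
V(c, a) = 3 + (2 + a)² (V(c, a) = 3 + (a + 2)² = 3 + (2 + a)²)
A(u) = 1/(2*u)
Z(H) = -165/8 (Z(H) = (-25 + 1/(2*(4/3))) + (3 + (2 - 1)²) = (-25 + (½)*(¾)) + (3 + 1²) = (-25 + 3/8) + (3 + 1) = -197/8 + 4 = -165/8)
(-3259 + Z(44))*395 = (-3259 - 165/8)*395 = -26237/8*395 = -10363615/8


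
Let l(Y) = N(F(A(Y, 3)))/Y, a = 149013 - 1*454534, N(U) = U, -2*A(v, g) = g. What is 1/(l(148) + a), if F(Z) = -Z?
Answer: -296/90434213 ≈ -3.2731e-6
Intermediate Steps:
A(v, g) = -g/2
a = -305521 (a = 149013 - 454534 = -305521)
l(Y) = 3/(2*Y) (l(Y) = (-(-1)*3/2)/Y = (-1*(-3/2))/Y = 3/(2*Y))
1/(l(148) + a) = 1/((3/2)/148 - 305521) = 1/((3/2)*(1/148) - 305521) = 1/(3/296 - 305521) = 1/(-90434213/296) = -296/90434213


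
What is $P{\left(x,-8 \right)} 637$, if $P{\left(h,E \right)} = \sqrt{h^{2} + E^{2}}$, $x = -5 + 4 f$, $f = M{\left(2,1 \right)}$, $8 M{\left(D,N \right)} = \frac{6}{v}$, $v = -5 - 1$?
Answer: $\frac{637 \sqrt{377}}{2} \approx 6184.1$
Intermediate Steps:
$v = -6$ ($v = -5 - 1 = -6$)
$M{\left(D,N \right)} = - \frac{1}{8}$ ($M{\left(D,N \right)} = \frac{6 \frac{1}{-6}}{8} = \frac{6 \left(- \frac{1}{6}\right)}{8} = \frac{1}{8} \left(-1\right) = - \frac{1}{8}$)
$f = - \frac{1}{8} \approx -0.125$
$x = - \frac{11}{2}$ ($x = -5 + 4 \left(- \frac{1}{8}\right) = -5 - \frac{1}{2} = - \frac{11}{2} \approx -5.5$)
$P{\left(h,E \right)} = \sqrt{E^{2} + h^{2}}$
$P{\left(x,-8 \right)} 637 = \sqrt{\left(-8\right)^{2} + \left(- \frac{11}{2}\right)^{2}} \cdot 637 = \sqrt{64 + \frac{121}{4}} \cdot 637 = \sqrt{\frac{377}{4}} \cdot 637 = \frac{\sqrt{377}}{2} \cdot 637 = \frac{637 \sqrt{377}}{2}$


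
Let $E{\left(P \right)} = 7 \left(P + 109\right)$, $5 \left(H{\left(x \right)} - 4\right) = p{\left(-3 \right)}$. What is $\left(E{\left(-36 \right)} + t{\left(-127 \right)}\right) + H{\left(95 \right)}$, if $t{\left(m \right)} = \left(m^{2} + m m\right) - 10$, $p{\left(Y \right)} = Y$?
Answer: $\frac{163812}{5} \approx 32762.0$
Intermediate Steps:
$H{\left(x \right)} = \frac{17}{5}$ ($H{\left(x \right)} = 4 + \frac{1}{5} \left(-3\right) = 4 - \frac{3}{5} = \frac{17}{5}$)
$E{\left(P \right)} = 763 + 7 P$ ($E{\left(P \right)} = 7 \left(109 + P\right) = 763 + 7 P$)
$t{\left(m \right)} = -10 + 2 m^{2}$ ($t{\left(m \right)} = \left(m^{2} + m^{2}\right) - 10 = 2 m^{2} - 10 = -10 + 2 m^{2}$)
$\left(E{\left(-36 \right)} + t{\left(-127 \right)}\right) + H{\left(95 \right)} = \left(\left(763 + 7 \left(-36\right)\right) - \left(10 - 2 \left(-127\right)^{2}\right)\right) + \frac{17}{5} = \left(\left(763 - 252\right) + \left(-10 + 2 \cdot 16129\right)\right) + \frac{17}{5} = \left(511 + \left(-10 + 32258\right)\right) + \frac{17}{5} = \left(511 + 32248\right) + \frac{17}{5} = 32759 + \frac{17}{5} = \frac{163812}{5}$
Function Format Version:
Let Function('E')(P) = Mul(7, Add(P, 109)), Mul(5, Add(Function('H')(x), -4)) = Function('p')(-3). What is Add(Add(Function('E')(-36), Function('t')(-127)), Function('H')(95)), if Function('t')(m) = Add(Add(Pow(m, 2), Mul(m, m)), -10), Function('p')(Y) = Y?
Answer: Rational(163812, 5) ≈ 32762.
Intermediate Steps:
Function('H')(x) = Rational(17, 5) (Function('H')(x) = Add(4, Mul(Rational(1, 5), -3)) = Add(4, Rational(-3, 5)) = Rational(17, 5))
Function('E')(P) = Add(763, Mul(7, P)) (Function('E')(P) = Mul(7, Add(109, P)) = Add(763, Mul(7, P)))
Function('t')(m) = Add(-10, Mul(2, Pow(m, 2))) (Function('t')(m) = Add(Add(Pow(m, 2), Pow(m, 2)), -10) = Add(Mul(2, Pow(m, 2)), -10) = Add(-10, Mul(2, Pow(m, 2))))
Add(Add(Function('E')(-36), Function('t')(-127)), Function('H')(95)) = Add(Add(Add(763, Mul(7, -36)), Add(-10, Mul(2, Pow(-127, 2)))), Rational(17, 5)) = Add(Add(Add(763, -252), Add(-10, Mul(2, 16129))), Rational(17, 5)) = Add(Add(511, Add(-10, 32258)), Rational(17, 5)) = Add(Add(511, 32248), Rational(17, 5)) = Add(32759, Rational(17, 5)) = Rational(163812, 5)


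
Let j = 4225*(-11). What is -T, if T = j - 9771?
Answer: 56246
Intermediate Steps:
j = -46475
T = -56246 (T = -46475 - 9771 = -56246)
-T = -1*(-56246) = 56246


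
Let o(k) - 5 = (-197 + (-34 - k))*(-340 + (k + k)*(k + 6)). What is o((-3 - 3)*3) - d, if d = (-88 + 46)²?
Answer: -21355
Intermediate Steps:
o(k) = 5 + (-340 + 2*k*(6 + k))*(-231 - k) (o(k) = 5 + (-197 + (-34 - k))*(-340 + (k + k)*(k + 6)) = 5 + (-231 - k)*(-340 + (2*k)*(6 + k)) = 5 + (-231 - k)*(-340 + 2*k*(6 + k)) = 5 + (-340 + 2*k*(6 + k))*(-231 - k))
d = 1764 (d = (-42)² = 1764)
o((-3 - 3)*3) - d = (78545 - 2432*(-3 - 3)*3 - 474*9*(-3 - 3)² - 2*27*(-3 - 3)³) - 1*1764 = (78545 - (-14592)*3 - 474*(-6*3)² - 2*(-6*3)³) - 1764 = (78545 - 2432*(-18) - 474*(-18)² - 2*(-18)³) - 1764 = (78545 + 43776 - 474*324 - 2*(-5832)) - 1764 = (78545 + 43776 - 153576 + 11664) - 1764 = -19591 - 1764 = -21355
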